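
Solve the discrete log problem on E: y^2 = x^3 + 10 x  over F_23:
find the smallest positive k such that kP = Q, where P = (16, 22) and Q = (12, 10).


Enumerate multiples of P until we hit Q = (12, 10):
  1P = (16, 22)
  2P = (18, 20)
  3P = (13, 21)
  4P = (12, 10)
Match found at i = 4.

k = 4


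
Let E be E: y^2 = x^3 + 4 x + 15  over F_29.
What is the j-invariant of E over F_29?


Delta = -16(4 a^3 + 27 b^2) mod 29 = 1
-1728 * (4 a)^3 = -1728 * (4*4)^3 mod 29 = 26
j = 26 * 1^(-1) mod 29 = 26

j = 26 (mod 29)


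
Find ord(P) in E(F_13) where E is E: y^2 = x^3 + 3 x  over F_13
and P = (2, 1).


Compute successive multiples of P until we hit O:
  1P = (2, 1)
  2P = (10, 4)
  3P = (5, 6)
  4P = (3, 6)
  5P = (7, 0)
  6P = (3, 7)
  7P = (5, 7)
  8P = (10, 9)
  ... (continuing to 10P)
  10P = O

ord(P) = 10


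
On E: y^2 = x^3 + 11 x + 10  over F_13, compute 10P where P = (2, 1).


k = 10 = 1010_2 (binary, LSB first: 0101)
Double-and-add from P = (2, 1):
  bit 0 = 0: acc unchanged = O
  bit 1 = 1: acc = O + (8, 8) = (8, 8)
  bit 2 = 0: acc unchanged = (8, 8)
  bit 3 = 1: acc = (8, 8) + (0, 7) = (4, 12)

10P = (4, 12)


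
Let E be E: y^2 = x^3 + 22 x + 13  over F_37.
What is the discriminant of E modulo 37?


4 a^3 + 27 b^2 = 4*22^3 + 27*13^2 = 42592 + 4563 = 47155
Delta = -16 * (47155) = -754480
Delta mod 37 = 24

Delta = 24 (mod 37)


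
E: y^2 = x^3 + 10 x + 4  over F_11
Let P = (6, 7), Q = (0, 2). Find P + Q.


P != Q, so use the chord formula.
s = (y2 - y1) / (x2 - x1) = (6) / (5) mod 11 = 10
x3 = s^2 - x1 - x2 mod 11 = 10^2 - 6 - 0 = 6
y3 = s (x1 - x3) - y1 mod 11 = 10 * (6 - 6) - 7 = 4

P + Q = (6, 4)


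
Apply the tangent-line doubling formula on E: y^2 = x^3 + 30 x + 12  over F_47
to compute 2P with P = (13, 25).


Doubling: s = (3 x1^2 + a) / (2 y1)
s = (3*13^2 + 30) / (2*25) mod 47 = 38
x3 = s^2 - 2 x1 mod 47 = 38^2 - 2*13 = 8
y3 = s (x1 - x3) - y1 mod 47 = 38 * (13 - 8) - 25 = 24

2P = (8, 24)


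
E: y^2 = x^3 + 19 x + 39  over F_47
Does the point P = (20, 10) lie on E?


Check whether y^2 = x^3 + 19 x + 39 (mod 47) for (x, y) = (20, 10).
LHS: y^2 = 10^2 mod 47 = 6
RHS: x^3 + 19 x + 39 = 20^3 + 19*20 + 39 mod 47 = 6
LHS = RHS

Yes, on the curve


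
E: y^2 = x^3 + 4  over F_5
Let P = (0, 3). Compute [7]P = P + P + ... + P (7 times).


k = 7 = 111_2 (binary, LSB first: 111)
Double-and-add from P = (0, 3):
  bit 0 = 1: acc = O + (0, 3) = (0, 3)
  bit 1 = 1: acc = (0, 3) + (0, 2) = O
  bit 2 = 1: acc = O + (0, 3) = (0, 3)

7P = (0, 3)


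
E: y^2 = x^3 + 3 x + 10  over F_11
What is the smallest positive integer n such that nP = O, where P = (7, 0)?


Compute successive multiples of P until we hit O:
  1P = (7, 0)
  2P = O

ord(P) = 2


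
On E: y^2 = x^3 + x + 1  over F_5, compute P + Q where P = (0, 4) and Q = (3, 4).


P != Q, so use the chord formula.
s = (y2 - y1) / (x2 - x1) = (0) / (3) mod 5 = 0
x3 = s^2 - x1 - x2 mod 5 = 0^2 - 0 - 3 = 2
y3 = s (x1 - x3) - y1 mod 5 = 0 * (0 - 2) - 4 = 1

P + Q = (2, 1)


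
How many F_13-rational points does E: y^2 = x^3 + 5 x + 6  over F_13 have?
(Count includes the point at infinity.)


For each x in F_13, count y with y^2 = x^3 + 5 x + 6 mod 13:
  x = 1: RHS = 12, y in [5, 8]  -> 2 point(s)
  x = 3: RHS = 9, y in [3, 10]  -> 2 point(s)
  x = 4: RHS = 12, y in [5, 8]  -> 2 point(s)
  x = 5: RHS = 0, y in [0]  -> 1 point(s)
  x = 8: RHS = 12, y in [5, 8]  -> 2 point(s)
  x = 9: RHS = 0, y in [0]  -> 1 point(s)
  x = 10: RHS = 3, y in [4, 9]  -> 2 point(s)
  x = 11: RHS = 1, y in [1, 12]  -> 2 point(s)
  x = 12: RHS = 0, y in [0]  -> 1 point(s)
Affine points: 15. Add the point at infinity: total = 16.

#E(F_13) = 16


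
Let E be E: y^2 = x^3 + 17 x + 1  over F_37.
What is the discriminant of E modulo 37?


4 a^3 + 27 b^2 = 4*17^3 + 27*1^2 = 19652 + 27 = 19679
Delta = -16 * (19679) = -314864
Delta mod 37 = 6

Delta = 6 (mod 37)


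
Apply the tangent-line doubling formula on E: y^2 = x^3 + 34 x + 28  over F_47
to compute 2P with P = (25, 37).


Doubling: s = (3 x1^2 + a) / (2 y1)
s = (3*25^2 + 34) / (2*37) mod 47 = 15
x3 = s^2 - 2 x1 mod 47 = 15^2 - 2*25 = 34
y3 = s (x1 - x3) - y1 mod 47 = 15 * (25 - 34) - 37 = 16

2P = (34, 16)


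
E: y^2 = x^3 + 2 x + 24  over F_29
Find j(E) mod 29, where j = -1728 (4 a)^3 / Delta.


Delta = -16(4 a^3 + 27 b^2) mod 29 = 27
-1728 * (4 a)^3 = -1728 * (4*2)^3 mod 29 = 25
j = 25 * 27^(-1) mod 29 = 2

j = 2 (mod 29)


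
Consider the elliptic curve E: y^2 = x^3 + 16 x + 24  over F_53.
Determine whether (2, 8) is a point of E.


Check whether y^2 = x^3 + 16 x + 24 (mod 53) for (x, y) = (2, 8).
LHS: y^2 = 8^2 mod 53 = 11
RHS: x^3 + 16 x + 24 = 2^3 + 16*2 + 24 mod 53 = 11
LHS = RHS

Yes, on the curve


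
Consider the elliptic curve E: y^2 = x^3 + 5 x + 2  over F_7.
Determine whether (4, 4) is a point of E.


Check whether y^2 = x^3 + 5 x + 2 (mod 7) for (x, y) = (4, 4).
LHS: y^2 = 4^2 mod 7 = 2
RHS: x^3 + 5 x + 2 = 4^3 + 5*4 + 2 mod 7 = 2
LHS = RHS

Yes, on the curve


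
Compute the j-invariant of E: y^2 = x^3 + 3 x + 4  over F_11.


Delta = -16(4 a^3 + 27 b^2) mod 11 = 6
-1728 * (4 a)^3 = -1728 * (4*3)^3 mod 11 = 10
j = 10 * 6^(-1) mod 11 = 9

j = 9 (mod 11)


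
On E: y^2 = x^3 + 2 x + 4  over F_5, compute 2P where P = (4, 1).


Doubling: s = (3 x1^2 + a) / (2 y1)
s = (3*4^2 + 2) / (2*1) mod 5 = 0
x3 = s^2 - 2 x1 mod 5 = 0^2 - 2*4 = 2
y3 = s (x1 - x3) - y1 mod 5 = 0 * (4 - 2) - 1 = 4

2P = (2, 4)


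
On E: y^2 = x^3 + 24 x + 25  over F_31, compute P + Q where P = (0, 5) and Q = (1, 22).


P != Q, so use the chord formula.
s = (y2 - y1) / (x2 - x1) = (17) / (1) mod 31 = 17
x3 = s^2 - x1 - x2 mod 31 = 17^2 - 0 - 1 = 9
y3 = s (x1 - x3) - y1 mod 31 = 17 * (0 - 9) - 5 = 28

P + Q = (9, 28)


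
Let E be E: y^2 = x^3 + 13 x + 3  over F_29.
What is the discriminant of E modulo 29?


4 a^3 + 27 b^2 = 4*13^3 + 27*3^2 = 8788 + 243 = 9031
Delta = -16 * (9031) = -144496
Delta mod 29 = 11

Delta = 11 (mod 29)


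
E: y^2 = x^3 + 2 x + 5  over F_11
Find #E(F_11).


For each x in F_11, count y with y^2 = x^3 + 2 x + 5 mod 11:
  x = 0: RHS = 5, y in [4, 7]  -> 2 point(s)
  x = 3: RHS = 5, y in [4, 7]  -> 2 point(s)
  x = 4: RHS = 0, y in [0]  -> 1 point(s)
  x = 8: RHS = 5, y in [4, 7]  -> 2 point(s)
  x = 9: RHS = 4, y in [2, 9]  -> 2 point(s)
Affine points: 9. Add the point at infinity: total = 10.

#E(F_11) = 10


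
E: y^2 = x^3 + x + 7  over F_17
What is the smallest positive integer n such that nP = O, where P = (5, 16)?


Compute successive multiples of P until we hit O:
  1P = (5, 16)
  2P = (6, 5)
  3P = (8, 0)
  4P = (6, 12)
  5P = (5, 1)
  6P = O

ord(P) = 6


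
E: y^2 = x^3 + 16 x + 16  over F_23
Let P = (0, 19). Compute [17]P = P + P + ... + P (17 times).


k = 17 = 10001_2 (binary, LSB first: 10001)
Double-and-add from P = (0, 19):
  bit 0 = 1: acc = O + (0, 19) = (0, 19)
  bit 1 = 0: acc unchanged = (0, 19)
  bit 2 = 0: acc unchanged = (0, 19)
  bit 3 = 0: acc unchanged = (0, 19)
  bit 4 = 1: acc = (0, 19) + (10, 16) = (17, 16)

17P = (17, 16)


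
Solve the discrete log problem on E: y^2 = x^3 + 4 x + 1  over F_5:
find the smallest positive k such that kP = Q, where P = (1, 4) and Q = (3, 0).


Enumerate multiples of P until we hit Q = (3, 0):
  1P = (1, 4)
  2P = (4, 4)
  3P = (0, 1)
  4P = (3, 0)
Match found at i = 4.

k = 4


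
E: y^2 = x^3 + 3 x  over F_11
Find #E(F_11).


For each x in F_11, count y with y^2 = x^3 + 3 x + 0 mod 11:
  x = 0: RHS = 0, y in [0]  -> 1 point(s)
  x = 1: RHS = 4, y in [2, 9]  -> 2 point(s)
  x = 2: RHS = 3, y in [5, 6]  -> 2 point(s)
  x = 3: RHS = 3, y in [5, 6]  -> 2 point(s)
  x = 6: RHS = 3, y in [5, 6]  -> 2 point(s)
  x = 7: RHS = 1, y in [1, 10]  -> 2 point(s)
Affine points: 11. Add the point at infinity: total = 12.

#E(F_11) = 12


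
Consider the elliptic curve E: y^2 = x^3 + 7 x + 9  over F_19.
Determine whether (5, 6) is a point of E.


Check whether y^2 = x^3 + 7 x + 9 (mod 19) for (x, y) = (5, 6).
LHS: y^2 = 6^2 mod 19 = 17
RHS: x^3 + 7 x + 9 = 5^3 + 7*5 + 9 mod 19 = 17
LHS = RHS

Yes, on the curve


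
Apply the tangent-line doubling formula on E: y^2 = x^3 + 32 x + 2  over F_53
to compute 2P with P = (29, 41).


Doubling: s = (3 x1^2 + a) / (2 y1)
s = (3*29^2 + 32) / (2*41) mod 53 = 15
x3 = s^2 - 2 x1 mod 53 = 15^2 - 2*29 = 8
y3 = s (x1 - x3) - y1 mod 53 = 15 * (29 - 8) - 41 = 9

2P = (8, 9)


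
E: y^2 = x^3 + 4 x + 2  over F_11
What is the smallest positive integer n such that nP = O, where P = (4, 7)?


Compute successive multiples of P until we hit O:
  1P = (4, 7)
  2P = (4, 4)
  3P = O

ord(P) = 3


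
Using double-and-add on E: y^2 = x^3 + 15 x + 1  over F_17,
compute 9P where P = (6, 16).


k = 9 = 1001_2 (binary, LSB first: 1001)
Double-and-add from P = (6, 16):
  bit 0 = 1: acc = O + (6, 16) = (6, 16)
  bit 1 = 0: acc unchanged = (6, 16)
  bit 2 = 0: acc unchanged = (6, 16)
  bit 3 = 1: acc = (6, 16) + (1, 0) = (8, 15)

9P = (8, 15)


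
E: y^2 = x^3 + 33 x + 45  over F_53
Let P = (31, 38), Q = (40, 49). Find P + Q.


P != Q, so use the chord formula.
s = (y2 - y1) / (x2 - x1) = (11) / (9) mod 53 = 13
x3 = s^2 - x1 - x2 mod 53 = 13^2 - 31 - 40 = 45
y3 = s (x1 - x3) - y1 mod 53 = 13 * (31 - 45) - 38 = 45

P + Q = (45, 45)


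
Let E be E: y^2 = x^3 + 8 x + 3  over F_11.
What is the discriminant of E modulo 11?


4 a^3 + 27 b^2 = 4*8^3 + 27*3^2 = 2048 + 243 = 2291
Delta = -16 * (2291) = -36656
Delta mod 11 = 7

Delta = 7 (mod 11)


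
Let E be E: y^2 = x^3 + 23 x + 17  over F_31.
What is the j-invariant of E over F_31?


Delta = -16(4 a^3 + 27 b^2) mod 31 = 21
-1728 * (4 a)^3 = -1728 * (4*23)^3 mod 31 = 23
j = 23 * 21^(-1) mod 31 = 7

j = 7 (mod 31)


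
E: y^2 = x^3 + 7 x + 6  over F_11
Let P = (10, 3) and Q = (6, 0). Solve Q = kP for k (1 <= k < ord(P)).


Enumerate multiples of P until we hit Q = (6, 0):
  1P = (10, 3)
  2P = (6, 0)
Match found at i = 2.

k = 2


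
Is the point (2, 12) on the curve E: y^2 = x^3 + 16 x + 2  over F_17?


Check whether y^2 = x^3 + 16 x + 2 (mod 17) for (x, y) = (2, 12).
LHS: y^2 = 12^2 mod 17 = 8
RHS: x^3 + 16 x + 2 = 2^3 + 16*2 + 2 mod 17 = 8
LHS = RHS

Yes, on the curve


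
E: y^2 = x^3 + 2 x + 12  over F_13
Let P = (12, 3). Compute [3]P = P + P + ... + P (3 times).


k = 3 = 11_2 (binary, LSB first: 11)
Double-and-add from P = (12, 3):
  bit 0 = 1: acc = O + (12, 3) = (12, 3)
  bit 1 = 1: acc = (12, 3) + (11, 0) = (12, 10)

3P = (12, 10)


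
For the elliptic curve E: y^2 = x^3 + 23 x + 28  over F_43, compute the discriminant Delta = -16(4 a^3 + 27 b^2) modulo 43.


4 a^3 + 27 b^2 = 4*23^3 + 27*28^2 = 48668 + 21168 = 69836
Delta = -16 * (69836) = -1117376
Delta mod 43 = 22

Delta = 22 (mod 43)


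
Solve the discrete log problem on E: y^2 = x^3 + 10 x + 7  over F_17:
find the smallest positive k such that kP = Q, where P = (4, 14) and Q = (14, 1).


Enumerate multiples of P until we hit Q = (14, 1):
  1P = (4, 14)
  2P = (8, 2)
  3P = (14, 16)
  4P = (14, 1)
Match found at i = 4.

k = 4


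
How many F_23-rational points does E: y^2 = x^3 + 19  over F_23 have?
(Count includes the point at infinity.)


For each x in F_23, count y with y^2 = x^3 + 0 x + 19 mod 23:
  x = 2: RHS = 4, y in [2, 21]  -> 2 point(s)
  x = 3: RHS = 0, y in [0]  -> 1 point(s)
  x = 5: RHS = 6, y in [11, 12]  -> 2 point(s)
  x = 8: RHS = 2, y in [5, 18]  -> 2 point(s)
  x = 9: RHS = 12, y in [9, 14]  -> 2 point(s)
  x = 11: RHS = 16, y in [4, 19]  -> 2 point(s)
  x = 13: RHS = 8, y in [10, 13]  -> 2 point(s)
  x = 14: RHS = 3, y in [7, 16]  -> 2 point(s)
  x = 15: RHS = 13, y in [6, 17]  -> 2 point(s)
  x = 18: RHS = 9, y in [3, 20]  -> 2 point(s)
  x = 19: RHS = 1, y in [1, 22]  -> 2 point(s)
  x = 22: RHS = 18, y in [8, 15]  -> 2 point(s)
Affine points: 23. Add the point at infinity: total = 24.

#E(F_23) = 24


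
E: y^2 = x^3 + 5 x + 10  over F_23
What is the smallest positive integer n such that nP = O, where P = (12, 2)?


Compute successive multiples of P until we hit O:
  1P = (12, 2)
  2P = (22, 21)
  3P = (14, 8)
  4P = (6, 16)
  5P = (13, 8)
  6P = (11, 4)
  7P = (4, 5)
  8P = (19, 15)
  ... (continuing to 26P)
  26P = O

ord(P) = 26


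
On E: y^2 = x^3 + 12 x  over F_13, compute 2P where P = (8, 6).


Doubling: s = (3 x1^2 + a) / (2 y1)
s = (3*8^2 + 12) / (2*6) mod 13 = 4
x3 = s^2 - 2 x1 mod 13 = 4^2 - 2*8 = 0
y3 = s (x1 - x3) - y1 mod 13 = 4 * (8 - 0) - 6 = 0

2P = (0, 0)


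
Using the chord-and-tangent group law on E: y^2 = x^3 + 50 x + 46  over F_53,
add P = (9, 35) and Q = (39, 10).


P != Q, so use the chord formula.
s = (y2 - y1) / (x2 - x1) = (28) / (30) mod 53 = 8
x3 = s^2 - x1 - x2 mod 53 = 8^2 - 9 - 39 = 16
y3 = s (x1 - x3) - y1 mod 53 = 8 * (9 - 16) - 35 = 15

P + Q = (16, 15)


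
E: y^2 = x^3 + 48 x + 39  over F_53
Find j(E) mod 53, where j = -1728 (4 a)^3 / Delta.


Delta = -16(4 a^3 + 27 b^2) mod 53 = 19
-1728 * (4 a)^3 = -1728 * (4*48)^3 mod 53 = 10
j = 10 * 19^(-1) mod 53 = 34

j = 34 (mod 53)


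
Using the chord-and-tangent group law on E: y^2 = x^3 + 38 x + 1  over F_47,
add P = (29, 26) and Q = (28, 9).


P != Q, so use the chord formula.
s = (y2 - y1) / (x2 - x1) = (30) / (46) mod 47 = 17
x3 = s^2 - x1 - x2 mod 47 = 17^2 - 29 - 28 = 44
y3 = s (x1 - x3) - y1 mod 47 = 17 * (29 - 44) - 26 = 1

P + Q = (44, 1)


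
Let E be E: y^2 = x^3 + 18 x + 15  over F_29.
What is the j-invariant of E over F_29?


Delta = -16(4 a^3 + 27 b^2) mod 29 = 19
-1728 * (4 a)^3 = -1728 * (4*18)^3 mod 29 = 13
j = 13 * 19^(-1) mod 29 = 19

j = 19 (mod 29)


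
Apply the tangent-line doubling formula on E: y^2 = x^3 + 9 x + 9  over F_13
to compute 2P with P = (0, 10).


Doubling: s = (3 x1^2 + a) / (2 y1)
s = (3*0^2 + 9) / (2*10) mod 13 = 5
x3 = s^2 - 2 x1 mod 13 = 5^2 - 2*0 = 12
y3 = s (x1 - x3) - y1 mod 13 = 5 * (0 - 12) - 10 = 8

2P = (12, 8)


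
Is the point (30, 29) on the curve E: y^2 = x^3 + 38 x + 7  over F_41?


Check whether y^2 = x^3 + 38 x + 7 (mod 41) for (x, y) = (30, 29).
LHS: y^2 = 29^2 mod 41 = 21
RHS: x^3 + 38 x + 7 = 30^3 + 38*30 + 7 mod 41 = 21
LHS = RHS

Yes, on the curve


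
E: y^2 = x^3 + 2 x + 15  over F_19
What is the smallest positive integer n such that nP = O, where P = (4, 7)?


Compute successive multiples of P until we hit O:
  1P = (4, 7)
  2P = (16, 18)
  3P = (10, 16)
  4P = (12, 0)
  5P = (10, 3)
  6P = (16, 1)
  7P = (4, 12)
  8P = O

ord(P) = 8


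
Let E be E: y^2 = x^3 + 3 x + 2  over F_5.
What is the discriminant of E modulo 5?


4 a^3 + 27 b^2 = 4*3^3 + 27*2^2 = 108 + 108 = 216
Delta = -16 * (216) = -3456
Delta mod 5 = 4

Delta = 4 (mod 5)


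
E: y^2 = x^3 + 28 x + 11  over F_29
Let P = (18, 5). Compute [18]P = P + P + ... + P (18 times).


k = 18 = 10010_2 (binary, LSB first: 01001)
Double-and-add from P = (18, 5):
  bit 0 = 0: acc unchanged = O
  bit 1 = 1: acc = O + (17, 8) = (17, 8)
  bit 2 = 0: acc unchanged = (17, 8)
  bit 3 = 0: acc unchanged = (17, 8)
  bit 4 = 1: acc = (17, 8) + (12, 4) = (25, 3)

18P = (25, 3)


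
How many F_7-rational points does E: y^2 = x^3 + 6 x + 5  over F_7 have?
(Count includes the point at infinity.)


For each x in F_7, count y with y^2 = x^3 + 6 x + 5 mod 7:
  x = 2: RHS = 4, y in [2, 5]  -> 2 point(s)
  x = 3: RHS = 1, y in [1, 6]  -> 2 point(s)
  x = 4: RHS = 2, y in [3, 4]  -> 2 point(s)
Affine points: 6. Add the point at infinity: total = 7.

#E(F_7) = 7


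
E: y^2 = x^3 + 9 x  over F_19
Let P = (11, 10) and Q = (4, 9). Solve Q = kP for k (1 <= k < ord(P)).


Enumerate multiples of P until we hit Q = (4, 9):
  1P = (11, 10)
  2P = (4, 10)
  3P = (4, 9)
Match found at i = 3.

k = 3


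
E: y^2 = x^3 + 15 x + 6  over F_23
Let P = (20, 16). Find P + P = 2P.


Doubling: s = (3 x1^2 + a) / (2 y1)
s = (3*20^2 + 15) / (2*16) mod 23 = 20
x3 = s^2 - 2 x1 mod 23 = 20^2 - 2*20 = 15
y3 = s (x1 - x3) - y1 mod 23 = 20 * (20 - 15) - 16 = 15

2P = (15, 15)


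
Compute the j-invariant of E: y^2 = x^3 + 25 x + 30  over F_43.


Delta = -16(4 a^3 + 27 b^2) mod 43 = 14
-1728 * (4 a)^3 = -1728 * (4*25)^3 mod 43 = 21
j = 21 * 14^(-1) mod 43 = 23

j = 23 (mod 43)


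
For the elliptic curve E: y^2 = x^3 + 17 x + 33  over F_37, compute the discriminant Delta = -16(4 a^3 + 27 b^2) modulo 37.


4 a^3 + 27 b^2 = 4*17^3 + 27*33^2 = 19652 + 29403 = 49055
Delta = -16 * (49055) = -784880
Delta mod 37 = 1

Delta = 1 (mod 37)


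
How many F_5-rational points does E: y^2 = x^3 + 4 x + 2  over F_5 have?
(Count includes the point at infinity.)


For each x in F_5, count y with y^2 = x^3 + 4 x + 2 mod 5:
  x = 3: RHS = 1, y in [1, 4]  -> 2 point(s)
Affine points: 2. Add the point at infinity: total = 3.

#E(F_5) = 3


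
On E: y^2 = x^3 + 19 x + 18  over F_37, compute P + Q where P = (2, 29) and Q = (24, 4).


P != Q, so use the chord formula.
s = (y2 - y1) / (x2 - x1) = (12) / (22) mod 37 = 14
x3 = s^2 - x1 - x2 mod 37 = 14^2 - 2 - 24 = 22
y3 = s (x1 - x3) - y1 mod 37 = 14 * (2 - 22) - 29 = 24

P + Q = (22, 24)


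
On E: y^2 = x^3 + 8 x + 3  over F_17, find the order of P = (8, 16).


Compute successive multiples of P until we hit O:
  1P = (8, 16)
  2P = (5, 7)
  3P = (13, 3)
  4P = (15, 9)
  5P = (12, 5)
  6P = (12, 12)
  7P = (15, 8)
  8P = (13, 14)
  ... (continuing to 11P)
  11P = O

ord(P) = 11


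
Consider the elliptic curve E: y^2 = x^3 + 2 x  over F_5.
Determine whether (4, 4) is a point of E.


Check whether y^2 = x^3 + 2 x + 0 (mod 5) for (x, y) = (4, 4).
LHS: y^2 = 4^2 mod 5 = 1
RHS: x^3 + 2 x + 0 = 4^3 + 2*4 + 0 mod 5 = 2
LHS != RHS

No, not on the curve


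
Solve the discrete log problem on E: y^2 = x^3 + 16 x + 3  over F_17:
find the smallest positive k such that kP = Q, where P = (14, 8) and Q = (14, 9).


Enumerate multiples of P until we hit Q = (14, 9):
  1P = (14, 8)
  2P = (2, 3)
  3P = (2, 14)
  4P = (14, 9)
Match found at i = 4.

k = 4


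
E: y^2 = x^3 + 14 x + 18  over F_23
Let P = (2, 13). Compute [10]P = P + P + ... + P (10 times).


k = 10 = 1010_2 (binary, LSB first: 0101)
Double-and-add from P = (2, 13):
  bit 0 = 0: acc unchanged = O
  bit 1 = 1: acc = O + (20, 15) = (20, 15)
  bit 2 = 0: acc unchanged = (20, 15)
  bit 3 = 1: acc = (20, 15) + (5, 11) = (4, 0)

10P = (4, 0)


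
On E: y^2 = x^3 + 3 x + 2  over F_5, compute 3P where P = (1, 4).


k = 3 = 11_2 (binary, LSB first: 11)
Double-and-add from P = (1, 4):
  bit 0 = 1: acc = O + (1, 4) = (1, 4)
  bit 1 = 1: acc = (1, 4) + (2, 4) = (2, 1)

3P = (2, 1)


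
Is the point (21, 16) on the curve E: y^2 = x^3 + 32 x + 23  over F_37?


Check whether y^2 = x^3 + 32 x + 23 (mod 37) for (x, y) = (21, 16).
LHS: y^2 = 16^2 mod 37 = 34
RHS: x^3 + 32 x + 23 = 21^3 + 32*21 + 23 mod 37 = 3
LHS != RHS

No, not on the curve


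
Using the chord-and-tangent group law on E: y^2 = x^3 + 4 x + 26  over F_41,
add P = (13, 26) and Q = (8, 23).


P != Q, so use the chord formula.
s = (y2 - y1) / (x2 - x1) = (38) / (36) mod 41 = 17
x3 = s^2 - x1 - x2 mod 41 = 17^2 - 13 - 8 = 22
y3 = s (x1 - x3) - y1 mod 41 = 17 * (13 - 22) - 26 = 26

P + Q = (22, 26)


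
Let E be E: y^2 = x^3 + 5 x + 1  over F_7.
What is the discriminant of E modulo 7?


4 a^3 + 27 b^2 = 4*5^3 + 27*1^2 = 500 + 27 = 527
Delta = -16 * (527) = -8432
Delta mod 7 = 3

Delta = 3 (mod 7)


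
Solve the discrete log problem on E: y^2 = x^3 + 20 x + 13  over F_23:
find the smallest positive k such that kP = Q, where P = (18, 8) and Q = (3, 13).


Enumerate multiples of P until we hit Q = (3, 13):
  1P = (18, 8)
  2P = (13, 3)
  3P = (16, 17)
  4P = (15, 13)
  5P = (3, 13)
Match found at i = 5.

k = 5


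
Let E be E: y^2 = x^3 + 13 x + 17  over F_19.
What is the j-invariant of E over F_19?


Delta = -16(4 a^3 + 27 b^2) mod 19 = 12
-1728 * (4 a)^3 = -1728 * (4*13)^3 mod 19 = 8
j = 8 * 12^(-1) mod 19 = 7

j = 7 (mod 19)


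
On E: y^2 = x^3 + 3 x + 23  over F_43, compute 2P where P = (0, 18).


Doubling: s = (3 x1^2 + a) / (2 y1)
s = (3*0^2 + 3) / (2*18) mod 43 = 18
x3 = s^2 - 2 x1 mod 43 = 18^2 - 2*0 = 23
y3 = s (x1 - x3) - y1 mod 43 = 18 * (0 - 23) - 18 = 41

2P = (23, 41)


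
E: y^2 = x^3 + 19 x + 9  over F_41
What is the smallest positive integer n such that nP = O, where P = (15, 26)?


Compute successive multiples of P until we hit O:
  1P = (15, 26)
  2P = (27, 22)
  3P = (31, 34)
  4P = (26, 30)
  5P = (33, 1)
  6P = (11, 14)
  7P = (24, 29)
  8P = (34, 36)
  ... (continuing to 37P)
  37P = O

ord(P) = 37


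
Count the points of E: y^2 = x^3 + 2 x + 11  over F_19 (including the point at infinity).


For each x in F_19, count y with y^2 = x^3 + 2 x + 11 mod 19:
  x = 0: RHS = 11, y in [7, 12]  -> 2 point(s)
  x = 2: RHS = 4, y in [2, 17]  -> 2 point(s)
  x = 3: RHS = 6, y in [5, 14]  -> 2 point(s)
  x = 4: RHS = 7, y in [8, 11]  -> 2 point(s)
  x = 6: RHS = 11, y in [7, 12]  -> 2 point(s)
  x = 7: RHS = 7, y in [8, 11]  -> 2 point(s)
  x = 8: RHS = 7, y in [8, 11]  -> 2 point(s)
  x = 9: RHS = 17, y in [6, 13]  -> 2 point(s)
  x = 10: RHS = 5, y in [9, 10]  -> 2 point(s)
  x = 13: RHS = 11, y in [7, 12]  -> 2 point(s)
  x = 14: RHS = 9, y in [3, 16]  -> 2 point(s)
  x = 16: RHS = 16, y in [4, 15]  -> 2 point(s)
Affine points: 24. Add the point at infinity: total = 25.

#E(F_19) = 25


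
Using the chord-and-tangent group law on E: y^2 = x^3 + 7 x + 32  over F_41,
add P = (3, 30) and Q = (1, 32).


P != Q, so use the chord formula.
s = (y2 - y1) / (x2 - x1) = (2) / (39) mod 41 = 40
x3 = s^2 - x1 - x2 mod 41 = 40^2 - 3 - 1 = 38
y3 = s (x1 - x3) - y1 mod 41 = 40 * (3 - 38) - 30 = 5

P + Q = (38, 5)


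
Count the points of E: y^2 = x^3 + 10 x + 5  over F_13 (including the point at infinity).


For each x in F_13, count y with y^2 = x^3 + 10 x + 5 mod 13:
  x = 1: RHS = 3, y in [4, 9]  -> 2 point(s)
  x = 3: RHS = 10, y in [6, 7]  -> 2 point(s)
  x = 8: RHS = 12, y in [5, 8]  -> 2 point(s)
  x = 10: RHS = 0, y in [0]  -> 1 point(s)
  x = 11: RHS = 3, y in [4, 9]  -> 2 point(s)
Affine points: 9. Add the point at infinity: total = 10.

#E(F_13) = 10


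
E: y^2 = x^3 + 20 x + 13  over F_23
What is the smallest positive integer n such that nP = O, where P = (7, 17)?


Compute successive multiples of P until we hit O:
  1P = (7, 17)
  2P = (15, 10)
  3P = (5, 10)
  4P = (6, 21)
  5P = (3, 13)
  6P = (14, 22)
  7P = (18, 8)
  8P = (0, 17)
  ... (continuing to 30P)
  30P = O

ord(P) = 30


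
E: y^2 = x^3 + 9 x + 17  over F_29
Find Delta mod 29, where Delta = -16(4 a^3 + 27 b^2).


4 a^3 + 27 b^2 = 4*9^3 + 27*17^2 = 2916 + 7803 = 10719
Delta = -16 * (10719) = -171504
Delta mod 29 = 2

Delta = 2 (mod 29)


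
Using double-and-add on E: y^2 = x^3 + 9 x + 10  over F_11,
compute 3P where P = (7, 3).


k = 3 = 11_2 (binary, LSB first: 11)
Double-and-add from P = (7, 3):
  bit 0 = 1: acc = O + (7, 3) = (7, 3)
  bit 1 = 1: acc = (7, 3) + (2, 6) = (5, 9)

3P = (5, 9)


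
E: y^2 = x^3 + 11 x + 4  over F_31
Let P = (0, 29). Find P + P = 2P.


Doubling: s = (3 x1^2 + a) / (2 y1)
s = (3*0^2 + 11) / (2*29) mod 31 = 5
x3 = s^2 - 2 x1 mod 31 = 5^2 - 2*0 = 25
y3 = s (x1 - x3) - y1 mod 31 = 5 * (0 - 25) - 29 = 1

2P = (25, 1)


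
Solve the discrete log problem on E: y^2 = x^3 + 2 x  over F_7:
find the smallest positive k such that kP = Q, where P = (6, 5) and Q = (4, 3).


Enumerate multiples of P until we hit Q = (4, 3):
  1P = (6, 5)
  2P = (4, 3)
Match found at i = 2.

k = 2


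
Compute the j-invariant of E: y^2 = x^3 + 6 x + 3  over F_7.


Delta = -16(4 a^3 + 27 b^2) mod 7 = 5
-1728 * (4 a)^3 = -1728 * (4*6)^3 mod 7 = 6
j = 6 * 5^(-1) mod 7 = 4

j = 4 (mod 7)


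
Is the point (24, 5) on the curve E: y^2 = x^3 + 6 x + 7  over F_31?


Check whether y^2 = x^3 + 6 x + 7 (mod 31) for (x, y) = (24, 5).
LHS: y^2 = 5^2 mod 31 = 25
RHS: x^3 + 6 x + 7 = 24^3 + 6*24 + 7 mod 31 = 25
LHS = RHS

Yes, on the curve


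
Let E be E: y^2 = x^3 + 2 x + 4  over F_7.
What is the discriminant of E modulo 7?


4 a^3 + 27 b^2 = 4*2^3 + 27*4^2 = 32 + 432 = 464
Delta = -16 * (464) = -7424
Delta mod 7 = 3

Delta = 3 (mod 7)


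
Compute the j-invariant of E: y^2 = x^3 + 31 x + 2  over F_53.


Delta = -16(4 a^3 + 27 b^2) mod 53 = 19
-1728 * (4 a)^3 = -1728 * (4*31)^3 mod 53 = 42
j = 42 * 19^(-1) mod 53 = 5

j = 5 (mod 53)


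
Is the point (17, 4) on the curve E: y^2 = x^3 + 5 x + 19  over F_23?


Check whether y^2 = x^3 + 5 x + 19 (mod 23) for (x, y) = (17, 4).
LHS: y^2 = 4^2 mod 23 = 16
RHS: x^3 + 5 x + 19 = 17^3 + 5*17 + 19 mod 23 = 3
LHS != RHS

No, not on the curve


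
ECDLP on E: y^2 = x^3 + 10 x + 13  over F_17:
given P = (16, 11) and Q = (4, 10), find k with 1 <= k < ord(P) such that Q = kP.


Enumerate multiples of P until we hit Q = (4, 10):
  1P = (16, 11)
  2P = (4, 10)
Match found at i = 2.

k = 2


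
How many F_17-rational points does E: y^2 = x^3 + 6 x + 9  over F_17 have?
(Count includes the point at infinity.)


For each x in F_17, count y with y^2 = x^3 + 6 x + 9 mod 17:
  x = 0: RHS = 9, y in [3, 14]  -> 2 point(s)
  x = 1: RHS = 16, y in [4, 13]  -> 2 point(s)
  x = 8: RHS = 8, y in [5, 12]  -> 2 point(s)
  x = 10: RHS = 15, y in [7, 10]  -> 2 point(s)
  x = 14: RHS = 15, y in [7, 10]  -> 2 point(s)
  x = 16: RHS = 2, y in [6, 11]  -> 2 point(s)
Affine points: 12. Add the point at infinity: total = 13.

#E(F_17) = 13


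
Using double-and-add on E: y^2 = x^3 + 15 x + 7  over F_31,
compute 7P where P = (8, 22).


k = 7 = 111_2 (binary, LSB first: 111)
Double-and-add from P = (8, 22):
  bit 0 = 1: acc = O + (8, 22) = (8, 22)
  bit 1 = 1: acc = (8, 22) + (0, 10) = (2, 18)
  bit 2 = 1: acc = (2, 18) + (18, 23) = (18, 8)

7P = (18, 8)


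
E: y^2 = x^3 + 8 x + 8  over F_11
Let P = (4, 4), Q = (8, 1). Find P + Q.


P != Q, so use the chord formula.
s = (y2 - y1) / (x2 - x1) = (8) / (4) mod 11 = 2
x3 = s^2 - x1 - x2 mod 11 = 2^2 - 4 - 8 = 3
y3 = s (x1 - x3) - y1 mod 11 = 2 * (4 - 3) - 4 = 9

P + Q = (3, 9)


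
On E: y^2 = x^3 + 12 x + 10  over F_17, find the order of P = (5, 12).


Compute successive multiples of P until we hit O:
  1P = (5, 12)
  2P = (5, 5)
  3P = O

ord(P) = 3


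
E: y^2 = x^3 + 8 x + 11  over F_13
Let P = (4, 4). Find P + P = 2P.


Doubling: s = (3 x1^2 + a) / (2 y1)
s = (3*4^2 + 8) / (2*4) mod 13 = 7
x3 = s^2 - 2 x1 mod 13 = 7^2 - 2*4 = 2
y3 = s (x1 - x3) - y1 mod 13 = 7 * (4 - 2) - 4 = 10

2P = (2, 10)


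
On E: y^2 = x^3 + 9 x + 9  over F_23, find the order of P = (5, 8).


Compute successive multiples of P until we hit O:
  1P = (5, 8)
  2P = (19, 22)
  3P = (0, 20)
  4P = (21, 12)
  5P = (10, 8)
  6P = (8, 15)
  7P = (18, 0)
  8P = (8, 8)
  ... (continuing to 14P)
  14P = O

ord(P) = 14


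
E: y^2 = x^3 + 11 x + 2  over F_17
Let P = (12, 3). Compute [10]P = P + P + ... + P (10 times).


k = 10 = 1010_2 (binary, LSB first: 0101)
Double-and-add from P = (12, 3):
  bit 0 = 0: acc unchanged = O
  bit 1 = 1: acc = O + (2, 10) = (2, 10)
  bit 2 = 0: acc unchanged = (2, 10)
  bit 3 = 1: acc = (2, 10) + (13, 8) = (4, 12)

10P = (4, 12)


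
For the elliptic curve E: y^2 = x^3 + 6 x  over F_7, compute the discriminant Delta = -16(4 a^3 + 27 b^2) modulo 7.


4 a^3 + 27 b^2 = 4*6^3 + 27*0^2 = 864 + 0 = 864
Delta = -16 * (864) = -13824
Delta mod 7 = 1

Delta = 1 (mod 7)


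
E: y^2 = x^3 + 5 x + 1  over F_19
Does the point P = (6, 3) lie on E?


Check whether y^2 = x^3 + 5 x + 1 (mod 19) for (x, y) = (6, 3).
LHS: y^2 = 3^2 mod 19 = 9
RHS: x^3 + 5 x + 1 = 6^3 + 5*6 + 1 mod 19 = 0
LHS != RHS

No, not on the curve


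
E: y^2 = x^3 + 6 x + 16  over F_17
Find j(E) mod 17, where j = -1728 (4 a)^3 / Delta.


Delta = -16(4 a^3 + 27 b^2) mod 17 = 7
-1728 * (4 a)^3 = -1728 * (4*6)^3 mod 17 = 1
j = 1 * 7^(-1) mod 17 = 5

j = 5 (mod 17)


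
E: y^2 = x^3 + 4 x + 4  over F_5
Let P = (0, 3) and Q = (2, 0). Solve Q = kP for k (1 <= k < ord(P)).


Enumerate multiples of P until we hit Q = (2, 0):
  1P = (0, 3)
  2P = (1, 3)
  3P = (4, 2)
  4P = (2, 0)
Match found at i = 4.

k = 4


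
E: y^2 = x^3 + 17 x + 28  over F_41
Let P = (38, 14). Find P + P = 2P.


Doubling: s = (3 x1^2 + a) / (2 y1)
s = (3*38^2 + 17) / (2*14) mod 41 = 25
x3 = s^2 - 2 x1 mod 41 = 25^2 - 2*38 = 16
y3 = s (x1 - x3) - y1 mod 41 = 25 * (38 - 16) - 14 = 3

2P = (16, 3)


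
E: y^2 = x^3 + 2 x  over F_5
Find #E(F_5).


For each x in F_5, count y with y^2 = x^3 + 2 x + 0 mod 5:
  x = 0: RHS = 0, y in [0]  -> 1 point(s)
Affine points: 1. Add the point at infinity: total = 2.

#E(F_5) = 2


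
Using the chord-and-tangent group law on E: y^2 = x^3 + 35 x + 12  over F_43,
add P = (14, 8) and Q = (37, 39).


P != Q, so use the chord formula.
s = (y2 - y1) / (x2 - x1) = (31) / (23) mod 43 = 35
x3 = s^2 - x1 - x2 mod 43 = 35^2 - 14 - 37 = 13
y3 = s (x1 - x3) - y1 mod 43 = 35 * (14 - 13) - 8 = 27

P + Q = (13, 27)


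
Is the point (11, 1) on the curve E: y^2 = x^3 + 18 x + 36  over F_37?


Check whether y^2 = x^3 + 18 x + 36 (mod 37) for (x, y) = (11, 1).
LHS: y^2 = 1^2 mod 37 = 1
RHS: x^3 + 18 x + 36 = 11^3 + 18*11 + 36 mod 37 = 11
LHS != RHS

No, not on the curve


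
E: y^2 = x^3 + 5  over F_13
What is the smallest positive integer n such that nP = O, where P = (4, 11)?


Compute successive multiples of P until we hit O:
  1P = (4, 11)
  2P = (6, 0)
  3P = (4, 2)
  4P = O

ord(P) = 4


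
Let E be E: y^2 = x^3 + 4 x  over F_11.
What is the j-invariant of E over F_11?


Delta = -16(4 a^3 + 27 b^2) mod 11 = 7
-1728 * (4 a)^3 = -1728 * (4*4)^3 mod 11 = 7
j = 7 * 7^(-1) mod 11 = 1

j = 1 (mod 11)


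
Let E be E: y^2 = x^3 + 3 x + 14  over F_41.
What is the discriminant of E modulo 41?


4 a^3 + 27 b^2 = 4*3^3 + 27*14^2 = 108 + 5292 = 5400
Delta = -16 * (5400) = -86400
Delta mod 41 = 28

Delta = 28 (mod 41)


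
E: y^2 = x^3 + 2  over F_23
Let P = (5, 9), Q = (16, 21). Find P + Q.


P != Q, so use the chord formula.
s = (y2 - y1) / (x2 - x1) = (12) / (11) mod 23 = 22
x3 = s^2 - x1 - x2 mod 23 = 22^2 - 5 - 16 = 3
y3 = s (x1 - x3) - y1 mod 23 = 22 * (5 - 3) - 9 = 12

P + Q = (3, 12)


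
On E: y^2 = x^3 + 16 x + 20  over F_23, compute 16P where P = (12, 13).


k = 16 = 10000_2 (binary, LSB first: 00001)
Double-and-add from P = (12, 13):
  bit 0 = 0: acc unchanged = O
  bit 1 = 0: acc unchanged = O
  bit 2 = 0: acc unchanged = O
  bit 3 = 0: acc unchanged = O
  bit 4 = 1: acc = O + (5, 15) = (5, 15)

16P = (5, 15)


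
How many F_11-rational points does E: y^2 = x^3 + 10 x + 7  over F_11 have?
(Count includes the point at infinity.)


For each x in F_11, count y with y^2 = x^3 + 10 x + 7 mod 11:
  x = 3: RHS = 9, y in [3, 8]  -> 2 point(s)
  x = 4: RHS = 1, y in [1, 10]  -> 2 point(s)
  x = 8: RHS = 5, y in [4, 7]  -> 2 point(s)
  x = 9: RHS = 1, y in [1, 10]  -> 2 point(s)
Affine points: 8. Add the point at infinity: total = 9.

#E(F_11) = 9


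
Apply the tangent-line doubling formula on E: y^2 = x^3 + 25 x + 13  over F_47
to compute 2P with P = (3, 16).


Doubling: s = (3 x1^2 + a) / (2 y1)
s = (3*3^2 + 25) / (2*16) mod 47 = 31
x3 = s^2 - 2 x1 mod 47 = 31^2 - 2*3 = 15
y3 = s (x1 - x3) - y1 mod 47 = 31 * (3 - 15) - 16 = 35

2P = (15, 35)


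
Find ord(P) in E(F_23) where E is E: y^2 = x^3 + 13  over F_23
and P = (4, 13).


Compute successive multiples of P until we hit O:
  1P = (4, 13)
  2P = (18, 16)
  3P = (19, 15)
  4P = (13, 18)
  5P = (10, 22)
  6P = (17, 2)
  7P = (20, 20)
  8P = (0, 6)
  ... (continuing to 24P)
  24P = O

ord(P) = 24


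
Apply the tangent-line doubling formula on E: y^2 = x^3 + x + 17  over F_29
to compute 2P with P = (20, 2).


Doubling: s = (3 x1^2 + a) / (2 y1)
s = (3*20^2 + 1) / (2*2) mod 29 = 3
x3 = s^2 - 2 x1 mod 29 = 3^2 - 2*20 = 27
y3 = s (x1 - x3) - y1 mod 29 = 3 * (20 - 27) - 2 = 6

2P = (27, 6)


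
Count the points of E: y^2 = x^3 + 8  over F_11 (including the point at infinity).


For each x in F_11, count y with y^2 = x^3 + 0 x + 8 mod 11:
  x = 1: RHS = 9, y in [3, 8]  -> 2 point(s)
  x = 2: RHS = 5, y in [4, 7]  -> 2 point(s)
  x = 5: RHS = 1, y in [1, 10]  -> 2 point(s)
  x = 6: RHS = 4, y in [2, 9]  -> 2 point(s)
  x = 8: RHS = 3, y in [5, 6]  -> 2 point(s)
  x = 9: RHS = 0, y in [0]  -> 1 point(s)
Affine points: 11. Add the point at infinity: total = 12.

#E(F_11) = 12


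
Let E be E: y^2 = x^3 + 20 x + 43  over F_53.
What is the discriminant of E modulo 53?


4 a^3 + 27 b^2 = 4*20^3 + 27*43^2 = 32000 + 49923 = 81923
Delta = -16 * (81923) = -1310768
Delta mod 53 = 28

Delta = 28 (mod 53)


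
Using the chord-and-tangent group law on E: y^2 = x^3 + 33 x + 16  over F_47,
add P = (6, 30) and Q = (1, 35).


P != Q, so use the chord formula.
s = (y2 - y1) / (x2 - x1) = (5) / (42) mod 47 = 46
x3 = s^2 - x1 - x2 mod 47 = 46^2 - 6 - 1 = 41
y3 = s (x1 - x3) - y1 mod 47 = 46 * (6 - 41) - 30 = 5

P + Q = (41, 5)


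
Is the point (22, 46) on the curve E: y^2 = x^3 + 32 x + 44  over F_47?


Check whether y^2 = x^3 + 32 x + 44 (mod 47) for (x, y) = (22, 46).
LHS: y^2 = 46^2 mod 47 = 1
RHS: x^3 + 32 x + 44 = 22^3 + 32*22 + 44 mod 47 = 22
LHS != RHS

No, not on the curve


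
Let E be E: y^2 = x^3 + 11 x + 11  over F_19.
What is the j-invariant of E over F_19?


Delta = -16(4 a^3 + 27 b^2) mod 19 = 9
-1728 * (4 a)^3 = -1728 * (4*11)^3 mod 19 = 7
j = 7 * 9^(-1) mod 19 = 5

j = 5 (mod 19)


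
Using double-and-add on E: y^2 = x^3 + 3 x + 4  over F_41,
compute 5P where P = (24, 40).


k = 5 = 101_2 (binary, LSB first: 101)
Double-and-add from P = (24, 40):
  bit 0 = 1: acc = O + (24, 40) = (24, 40)
  bit 1 = 0: acc unchanged = (24, 40)
  bit 2 = 1: acc = (24, 40) + (15, 12) = (38, 3)

5P = (38, 3)


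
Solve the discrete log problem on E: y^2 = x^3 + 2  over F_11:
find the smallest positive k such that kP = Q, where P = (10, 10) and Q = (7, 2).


Enumerate multiples of P until we hit Q = (7, 2):
  1P = (10, 10)
  2P = (7, 2)
Match found at i = 2.

k = 2


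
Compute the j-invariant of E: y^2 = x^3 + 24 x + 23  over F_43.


Delta = -16(4 a^3 + 27 b^2) mod 43 = 6
-1728 * (4 a)^3 = -1728 * (4*24)^3 mod 43 = 41
j = 41 * 6^(-1) mod 43 = 14

j = 14 (mod 43)


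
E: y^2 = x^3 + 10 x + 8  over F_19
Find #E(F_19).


For each x in F_19, count y with y^2 = x^3 + 10 x + 8 mod 19:
  x = 1: RHS = 0, y in [0]  -> 1 point(s)
  x = 2: RHS = 17, y in [6, 13]  -> 2 point(s)
  x = 4: RHS = 17, y in [6, 13]  -> 2 point(s)
  x = 8: RHS = 11, y in [7, 12]  -> 2 point(s)
  x = 10: RHS = 6, y in [5, 14]  -> 2 point(s)
  x = 11: RHS = 5, y in [9, 10]  -> 2 point(s)
  x = 13: RHS = 17, y in [6, 13]  -> 2 point(s)
  x = 14: RHS = 4, y in [2, 17]  -> 2 point(s)
  x = 18: RHS = 16, y in [4, 15]  -> 2 point(s)
Affine points: 17. Add the point at infinity: total = 18.

#E(F_19) = 18


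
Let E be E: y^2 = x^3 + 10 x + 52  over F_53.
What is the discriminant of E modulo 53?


4 a^3 + 27 b^2 = 4*10^3 + 27*52^2 = 4000 + 73008 = 77008
Delta = -16 * (77008) = -1232128
Delta mod 53 = 16

Delta = 16 (mod 53)


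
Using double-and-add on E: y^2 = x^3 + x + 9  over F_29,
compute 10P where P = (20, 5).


k = 10 = 1010_2 (binary, LSB first: 0101)
Double-and-add from P = (20, 5):
  bit 0 = 0: acc unchanged = O
  bit 1 = 1: acc = O + (9, 14) = (9, 14)
  bit 2 = 0: acc unchanged = (9, 14)
  bit 3 = 1: acc = (9, 14) + (22, 6) = (20, 24)

10P = (20, 24)


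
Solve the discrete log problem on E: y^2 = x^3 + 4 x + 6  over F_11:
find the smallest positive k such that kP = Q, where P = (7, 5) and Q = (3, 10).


Enumerate multiples of P until we hit Q = (3, 10):
  1P = (7, 5)
  2P = (6, 9)
  3P = (3, 1)
  4P = (2, 0)
  5P = (3, 10)
Match found at i = 5.

k = 5


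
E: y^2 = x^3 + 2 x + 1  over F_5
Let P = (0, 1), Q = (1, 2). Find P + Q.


P != Q, so use the chord formula.
s = (y2 - y1) / (x2 - x1) = (1) / (1) mod 5 = 1
x3 = s^2 - x1 - x2 mod 5 = 1^2 - 0 - 1 = 0
y3 = s (x1 - x3) - y1 mod 5 = 1 * (0 - 0) - 1 = 4

P + Q = (0, 4)


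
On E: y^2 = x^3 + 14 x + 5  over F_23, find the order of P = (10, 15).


Compute successive multiples of P until we hit O:
  1P = (10, 15)
  2P = (9, 20)
  3P = (6, 11)
  4P = (8, 10)
  5P = (17, 2)
  6P = (14, 22)
  7P = (15, 5)
  8P = (2, 15)
  ... (continuing to 28P)
  28P = O

ord(P) = 28


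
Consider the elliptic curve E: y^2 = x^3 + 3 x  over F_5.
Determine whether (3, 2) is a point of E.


Check whether y^2 = x^3 + 3 x + 0 (mod 5) for (x, y) = (3, 2).
LHS: y^2 = 2^2 mod 5 = 4
RHS: x^3 + 3 x + 0 = 3^3 + 3*3 + 0 mod 5 = 1
LHS != RHS

No, not on the curve


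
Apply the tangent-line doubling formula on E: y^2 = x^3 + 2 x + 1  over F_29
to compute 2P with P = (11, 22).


Doubling: s = (3 x1^2 + a) / (2 y1)
s = (3*11^2 + 2) / (2*22) mod 29 = 5
x3 = s^2 - 2 x1 mod 29 = 5^2 - 2*11 = 3
y3 = s (x1 - x3) - y1 mod 29 = 5 * (11 - 3) - 22 = 18

2P = (3, 18)


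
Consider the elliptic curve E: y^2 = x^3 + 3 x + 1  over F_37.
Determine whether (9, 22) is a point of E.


Check whether y^2 = x^3 + 3 x + 1 (mod 37) for (x, y) = (9, 22).
LHS: y^2 = 22^2 mod 37 = 3
RHS: x^3 + 3 x + 1 = 9^3 + 3*9 + 1 mod 37 = 17
LHS != RHS

No, not on the curve


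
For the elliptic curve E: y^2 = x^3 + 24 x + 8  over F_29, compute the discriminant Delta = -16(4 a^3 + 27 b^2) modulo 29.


4 a^3 + 27 b^2 = 4*24^3 + 27*8^2 = 55296 + 1728 = 57024
Delta = -16 * (57024) = -912384
Delta mod 29 = 14

Delta = 14 (mod 29)


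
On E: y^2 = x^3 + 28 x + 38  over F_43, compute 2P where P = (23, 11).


Doubling: s = (3 x1^2 + a) / (2 y1)
s = (3*23^2 + 28) / (2*11) mod 43 = 5
x3 = s^2 - 2 x1 mod 43 = 5^2 - 2*23 = 22
y3 = s (x1 - x3) - y1 mod 43 = 5 * (23 - 22) - 11 = 37

2P = (22, 37)


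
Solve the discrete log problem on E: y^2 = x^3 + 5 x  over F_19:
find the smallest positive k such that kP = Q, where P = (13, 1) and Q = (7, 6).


Enumerate multiples of P until we hit Q = (7, 6):
  1P = (13, 1)
  2P = (17, 1)
  3P = (8, 18)
  4P = (5, 6)
  5P = (10, 9)
  6P = (1, 5)
  7P = (3, 2)
  8P = (7, 6)
Match found at i = 8.

k = 8


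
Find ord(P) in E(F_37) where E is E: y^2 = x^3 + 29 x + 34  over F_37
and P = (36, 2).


Compute successive multiples of P until we hit O:
  1P = (36, 2)
  2P = (29, 17)
  3P = (0, 16)
  4P = (12, 1)
  5P = (19, 28)
  6P = (7, 32)
  7P = (15, 12)
  8P = (2, 10)
  ... (continuing to 17P)
  17P = O

ord(P) = 17


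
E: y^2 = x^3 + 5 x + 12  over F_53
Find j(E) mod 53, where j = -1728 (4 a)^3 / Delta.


Delta = -16(4 a^3 + 27 b^2) mod 53 = 17
-1728 * (4 a)^3 = -1728 * (4*5)^3 mod 53 = 43
j = 43 * 17^(-1) mod 53 = 15

j = 15 (mod 53)


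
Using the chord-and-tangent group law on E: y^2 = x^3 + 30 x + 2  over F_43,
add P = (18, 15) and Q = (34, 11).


P != Q, so use the chord formula.
s = (y2 - y1) / (x2 - x1) = (39) / (16) mod 43 = 32
x3 = s^2 - x1 - x2 mod 43 = 32^2 - 18 - 34 = 26
y3 = s (x1 - x3) - y1 mod 43 = 32 * (18 - 26) - 15 = 30

P + Q = (26, 30)


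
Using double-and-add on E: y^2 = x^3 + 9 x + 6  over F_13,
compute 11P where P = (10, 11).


k = 11 = 1011_2 (binary, LSB first: 1101)
Double-and-add from P = (10, 11):
  bit 0 = 1: acc = O + (10, 11) = (10, 11)
  bit 1 = 1: acc = (10, 11) + (9, 6) = (6, 9)
  bit 2 = 0: acc unchanged = (6, 9)
  bit 3 = 1: acc = (6, 9) + (12, 3) = (9, 7)

11P = (9, 7)


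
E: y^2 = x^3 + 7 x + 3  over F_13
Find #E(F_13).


For each x in F_13, count y with y^2 = x^3 + 7 x + 3 mod 13:
  x = 0: RHS = 3, y in [4, 9]  -> 2 point(s)
  x = 2: RHS = 12, y in [5, 8]  -> 2 point(s)
  x = 3: RHS = 12, y in [5, 8]  -> 2 point(s)
  x = 4: RHS = 4, y in [2, 11]  -> 2 point(s)
  x = 6: RHS = 1, y in [1, 12]  -> 2 point(s)
  x = 8: RHS = 12, y in [5, 8]  -> 2 point(s)
Affine points: 12. Add the point at infinity: total = 13.

#E(F_13) = 13


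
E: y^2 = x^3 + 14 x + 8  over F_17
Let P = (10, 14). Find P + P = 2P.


Doubling: s = (3 x1^2 + a) / (2 y1)
s = (3*10^2 + 14) / (2*14) mod 17 = 10
x3 = s^2 - 2 x1 mod 17 = 10^2 - 2*10 = 12
y3 = s (x1 - x3) - y1 mod 17 = 10 * (10 - 12) - 14 = 0

2P = (12, 0)
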